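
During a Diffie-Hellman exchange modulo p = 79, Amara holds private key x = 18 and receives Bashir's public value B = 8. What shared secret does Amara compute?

62

Shared key K = 8^18 mod 79.
8^1 ≡ 8 (mod 79)
8^2 = (8^1)^2 ≡ 8^2 = 64 ≡ 64 (mod 79)
8^4 = (8^2)^2 ≡ 64^2 = 4096 ≡ 67 (mod 79)
8^8 = (8^4)^2 ≡ 67^2 = 4489 ≡ 65 (mod 79)
8^16 = (8^8)^2 ≡ 65^2 = 4225 ≡ 38 (mod 79)
8^18 = 8^16 · 8^2 ≡ 38 · 64 ≡ 62 (mod 79).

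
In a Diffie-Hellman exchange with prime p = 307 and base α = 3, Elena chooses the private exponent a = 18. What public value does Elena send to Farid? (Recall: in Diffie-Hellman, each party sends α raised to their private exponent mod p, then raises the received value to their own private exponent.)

304

Public value = 3^18 (mod 307).
3^1 ≡ 3 (mod 307)
3^2 = (3^1)^2 ≡ 3^2 = 9 ≡ 9 (mod 307)
3^4 = (3^2)^2 ≡ 9^2 = 81 ≡ 81 (mod 307)
3^8 = (3^4)^2 ≡ 81^2 = 6561 ≡ 114 (mod 307)
3^16 = (3^8)^2 ≡ 114^2 = 12996 ≡ 102 (mod 307)
3^18 = 3^16 · 3^2 ≡ 102 · 9 ≡ 304 (mod 307).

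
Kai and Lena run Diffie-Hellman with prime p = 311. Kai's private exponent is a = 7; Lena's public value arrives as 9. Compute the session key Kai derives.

Shared key K = 9^7 mod 311.
9^1 ≡ 9 (mod 311)
9^2 = (9^1)^2 ≡ 9^2 = 81 ≡ 81 (mod 311)
9^4 = (9^2)^2 ≡ 81^2 = 6561 ≡ 30 (mod 311)
9^7 = 9^4 · 9^2 · 9^1 ≡ 30 · 81 · 9 ≡ 100 (mod 311).

100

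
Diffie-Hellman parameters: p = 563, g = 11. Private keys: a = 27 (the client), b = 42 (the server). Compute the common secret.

The client sends A = g^a mod p = 11^27 mod 563.
11^1 ≡ 11 (mod 563)
11^2 = (11^1)^2 ≡ 11^2 = 121 ≡ 121 (mod 563)
11^4 = (11^2)^2 ≡ 121^2 = 14641 ≡ 3 (mod 563)
11^8 = (11^4)^2 ≡ 3^2 = 9 ≡ 9 (mod 563)
11^16 = (11^8)^2 ≡ 9^2 = 81 ≡ 81 (mod 563)
11^27 = 11^16 · 11^8 · 11^2 · 11^1 ≡ 81 · 9 · 121 · 11 ≡ 250 (mod 563).
So A = 250. The server then computes K = A^b mod p = 250^42 mod 563.
250^1 ≡ 250 (mod 563)
250^2 = (250^1)^2 ≡ 250^2 = 62500 ≡ 7 (mod 563)
250^4 = (250^2)^2 ≡ 7^2 = 49 ≡ 49 (mod 563)
250^8 = (250^4)^2 ≡ 49^2 = 2401 ≡ 149 (mod 563)
250^16 = (250^8)^2 ≡ 149^2 = 22201 ≡ 244 (mod 563)
250^32 = (250^16)^2 ≡ 244^2 = 59536 ≡ 421 (mod 563)
250^42 = 250^32 · 250^8 · 250^2 ≡ 421 · 149 · 7 ≡ 526 (mod 563).

526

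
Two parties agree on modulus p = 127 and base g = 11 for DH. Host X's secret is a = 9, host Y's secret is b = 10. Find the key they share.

2

Host X sends A = g^a mod p = 11^9 mod 127.
11^1 ≡ 11 (mod 127)
11^2 = (11^1)^2 ≡ 11^2 = 121 ≡ 121 (mod 127)
11^4 = (11^2)^2 ≡ 121^2 = 14641 ≡ 36 (mod 127)
11^8 = (11^4)^2 ≡ 36^2 = 1296 ≡ 26 (mod 127)
11^9 = 11^8 · 11^1 ≡ 26 · 11 ≡ 32 (mod 127).
So A = 32. Host Y then computes K = A^b mod p = 32^10 mod 127.
32^1 ≡ 32 (mod 127)
32^2 = (32^1)^2 ≡ 32^2 = 1024 ≡ 8 (mod 127)
32^4 = (32^2)^2 ≡ 8^2 = 64 ≡ 64 (mod 127)
32^8 = (32^4)^2 ≡ 64^2 = 4096 ≡ 32 (mod 127)
32^10 = 32^8 · 32^2 ≡ 32 · 8 ≡ 2 (mod 127).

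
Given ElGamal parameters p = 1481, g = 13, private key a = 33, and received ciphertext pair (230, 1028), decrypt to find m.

Shared mask s = c₁^a mod p = 230^33 mod 1481.
230^1 ≡ 230 (mod 1481)
230^2 = (230^1)^2 ≡ 230^2 = 52900 ≡ 1065 (mod 1481)
230^4 = (230^2)^2 ≡ 1065^2 = 1134225 ≡ 1260 (mod 1481)
230^8 = (230^4)^2 ≡ 1260^2 = 1587600 ≡ 1449 (mod 1481)
230^16 = (230^8)^2 ≡ 1449^2 = 2099601 ≡ 1024 (mod 1481)
230^32 = (230^16)^2 ≡ 1024^2 = 1048576 ≡ 28 (mod 1481)
230^33 = 230^32 · 230^1 ≡ 28 · 230 ≡ 516 (mod 1481).
So s = 516; s⁻¹ ≡ 1260 (mod 1481).
m = c₂ · s⁻¹ mod 1481 = 1028 · 1260 mod 1481 = 886.

886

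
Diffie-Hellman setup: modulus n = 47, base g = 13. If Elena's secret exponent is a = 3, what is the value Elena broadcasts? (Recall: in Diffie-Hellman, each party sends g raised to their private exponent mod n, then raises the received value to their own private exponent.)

Public value = 13^{3} \pmod{47}.
13^1 ≡ 13 (mod 47)
13^2 = (13^1)^2 ≡ 13^2 = 169 ≡ 28 (mod 47)
13^3 = 13^2 · 13^1 ≡ 28 · 13 ≡ 35 (mod 47).

35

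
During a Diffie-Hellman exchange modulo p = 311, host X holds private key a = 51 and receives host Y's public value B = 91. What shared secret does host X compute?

168

Shared key K = 91^51 mod 311.
91^1 ≡ 91 (mod 311)
91^2 = (91^1)^2 ≡ 91^2 = 8281 ≡ 195 (mod 311)
91^4 = (91^2)^2 ≡ 195^2 = 38025 ≡ 83 (mod 311)
91^8 = (91^4)^2 ≡ 83^2 = 6889 ≡ 47 (mod 311)
91^16 = (91^8)^2 ≡ 47^2 = 2209 ≡ 32 (mod 311)
91^32 = (91^16)^2 ≡ 32^2 = 1024 ≡ 91 (mod 311)
91^51 = 91^32 · 91^16 · 91^2 · 91^1 ≡ 91 · 32 · 195 · 91 ≡ 168 (mod 311).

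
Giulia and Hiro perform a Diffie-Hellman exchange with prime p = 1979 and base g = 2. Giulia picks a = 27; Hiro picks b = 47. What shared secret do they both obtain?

Hiro sends B = g^b mod p = 2^47 mod 1979.
2^1 ≡ 2 (mod 1979)
2^2 = (2^1)^2 ≡ 2^2 = 4 ≡ 4 (mod 1979)
2^4 = (2^2)^2 ≡ 4^2 = 16 ≡ 16 (mod 1979)
2^8 = (2^4)^2 ≡ 16^2 = 256 ≡ 256 (mod 1979)
2^16 = (2^8)^2 ≡ 256^2 = 65536 ≡ 229 (mod 1979)
2^32 = (2^16)^2 ≡ 229^2 = 52441 ≡ 987 (mod 1979)
2^47 = 2^32 · 2^8 · 2^4 · 2^2 · 2^1 ≡ 987 · 256 · 16 · 4 · 2 ≡ 1198 (mod 1979).
So B = 1198. Giulia then computes K = B^a mod p = 1198^27 mod 1979.
1198^1 ≡ 1198 (mod 1979)
1198^2 = (1198^1)^2 ≡ 1198^2 = 1435204 ≡ 429 (mod 1979)
1198^4 = (1198^2)^2 ≡ 429^2 = 184041 ≡ 1973 (mod 1979)
1198^8 = (1198^4)^2 ≡ 1973^2 = 3892729 ≡ 36 (mod 1979)
1198^16 = (1198^8)^2 ≡ 36^2 = 1296 ≡ 1296 (mod 1979)
1198^27 = 1198^16 · 1198^8 · 1198^2 · 1198^1 ≡ 1296 · 36 · 429 · 1198 ≡ 1633 (mod 1979).

1633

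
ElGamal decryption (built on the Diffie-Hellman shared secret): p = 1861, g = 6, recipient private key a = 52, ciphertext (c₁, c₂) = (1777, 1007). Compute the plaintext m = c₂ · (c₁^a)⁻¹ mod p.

1118

Shared mask s = c₁^a mod p = 1777^52 mod 1861.
1777^1 ≡ 1777 (mod 1861)
1777^2 = (1777^1)^2 ≡ 1777^2 = 3157729 ≡ 1473 (mod 1861)
1777^4 = (1777^2)^2 ≡ 1473^2 = 2169729 ≡ 1664 (mod 1861)
1777^8 = (1777^4)^2 ≡ 1664^2 = 2768896 ≡ 1589 (mod 1861)
1777^16 = (1777^8)^2 ≡ 1589^2 = 2524921 ≡ 1405 (mod 1861)
1777^32 = (1777^16)^2 ≡ 1405^2 = 1974025 ≡ 1365 (mod 1861)
1777^52 = 1777^32 · 1777^16 · 1777^4 ≡ 1365 · 1405 · 1664 ≡ 1251 (mod 1861).
So s = 1251; s⁻¹ ≡ 1681 (mod 1861).
m = c₂ · s⁻¹ mod 1861 = 1007 · 1681 mod 1861 = 1118.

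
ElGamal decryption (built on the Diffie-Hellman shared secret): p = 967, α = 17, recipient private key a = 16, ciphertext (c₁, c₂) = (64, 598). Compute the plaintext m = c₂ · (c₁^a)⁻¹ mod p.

Shared mask s = c₁^a mod p = 64^16 mod 967.
64^1 ≡ 64 (mod 967)
64^2 = (64^1)^2 ≡ 64^2 = 4096 ≡ 228 (mod 967)
64^4 = (64^2)^2 ≡ 228^2 = 51984 ≡ 733 (mod 967)
64^8 = (64^4)^2 ≡ 733^2 = 537289 ≡ 604 (mod 967)
64^16 = (64^8)^2 ≡ 604^2 = 364816 ≡ 257 (mod 967)
So s = 257; s⁻¹ ≡ 222 (mod 967).
m = c₂ · s⁻¹ mod 967 = 598 · 222 mod 967 = 277.

277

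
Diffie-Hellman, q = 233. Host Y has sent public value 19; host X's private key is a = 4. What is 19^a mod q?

Shared key K = 19^4 mod 233.
19^1 ≡ 19 (mod 233)
19^2 = (19^1)^2 ≡ 19^2 = 361 ≡ 128 (mod 233)
19^4 = (19^2)^2 ≡ 128^2 = 16384 ≡ 74 (mod 233)

74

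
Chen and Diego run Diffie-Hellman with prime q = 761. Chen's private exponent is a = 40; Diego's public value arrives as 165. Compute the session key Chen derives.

554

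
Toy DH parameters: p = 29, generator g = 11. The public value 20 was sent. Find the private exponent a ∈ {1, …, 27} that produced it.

Try successive powers of 11 modulo 29:
11^1 ≡ 11
11^2 ≡ 5
11^3 ≡ 26
11^4 ≡ 25
11^5 ≡ 14
11^6 ≡ 9
11^7 ≡ 12
11^8 ≡ 16
11^9 ≡ 2
11^10 ≡ 22
11^11 ≡ 10
11^12 ≡ 23
11^13 ≡ 21
11^14 ≡ 28
11^15 ≡ 18
11^16 ≡ 24
11^17 ≡ 3
11^18 ≡ 4
11^19 ≡ 15
11^20 ≡ 20
Found: a = 20.

20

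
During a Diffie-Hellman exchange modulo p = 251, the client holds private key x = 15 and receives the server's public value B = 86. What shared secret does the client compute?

100

Shared key K = 86^15 mod 251.
86^1 ≡ 86 (mod 251)
86^2 = (86^1)^2 ≡ 86^2 = 7396 ≡ 117 (mod 251)
86^4 = (86^2)^2 ≡ 117^2 = 13689 ≡ 135 (mod 251)
86^8 = (86^4)^2 ≡ 135^2 = 18225 ≡ 153 (mod 251)
86^15 = 86^8 · 86^4 · 86^2 · 86^1 ≡ 153 · 135 · 117 · 86 ≡ 100 (mod 251).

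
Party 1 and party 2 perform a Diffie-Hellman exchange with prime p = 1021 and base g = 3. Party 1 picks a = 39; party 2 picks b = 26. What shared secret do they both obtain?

Party 1 sends A = g^a mod p = 3^39 mod 1021.
3^1 ≡ 3 (mod 1021)
3^2 = (3^1)^2 ≡ 3^2 = 9 ≡ 9 (mod 1021)
3^4 = (3^2)^2 ≡ 9^2 = 81 ≡ 81 (mod 1021)
3^8 = (3^4)^2 ≡ 81^2 = 6561 ≡ 435 (mod 1021)
3^16 = (3^8)^2 ≡ 435^2 = 189225 ≡ 340 (mod 1021)
3^32 = (3^16)^2 ≡ 340^2 = 115600 ≡ 227 (mod 1021)
3^39 = 3^32 · 3^4 · 3^2 · 3^1 ≡ 227 · 81 · 9 · 3 ≡ 243 (mod 1021).
So A = 243. Party 2 then computes K = A^b mod p = 243^26 mod 1021.
243^1 ≡ 243 (mod 1021)
243^2 = (243^1)^2 ≡ 243^2 = 59049 ≡ 852 (mod 1021)
243^4 = (243^2)^2 ≡ 852^2 = 725904 ≡ 994 (mod 1021)
243^8 = (243^4)^2 ≡ 994^2 = 988036 ≡ 729 (mod 1021)
243^16 = (243^8)^2 ≡ 729^2 = 531441 ≡ 521 (mod 1021)
243^26 = 243^16 · 243^8 · 243^2 ≡ 521 · 729 · 852 ≡ 507 (mod 1021).

507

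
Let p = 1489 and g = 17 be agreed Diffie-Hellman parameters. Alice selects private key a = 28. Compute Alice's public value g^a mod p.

270

Public value = 17^28 mod 1489.
17^1 ≡ 17 (mod 1489)
17^2 = (17^1)^2 ≡ 17^2 = 289 ≡ 289 (mod 1489)
17^4 = (17^2)^2 ≡ 289^2 = 83521 ≡ 137 (mod 1489)
17^8 = (17^4)^2 ≡ 137^2 = 18769 ≡ 901 (mod 1489)
17^16 = (17^8)^2 ≡ 901^2 = 811801 ≡ 296 (mod 1489)
17^28 = 17^16 · 17^8 · 17^4 ≡ 296 · 901 · 137 ≡ 270 (mod 1489).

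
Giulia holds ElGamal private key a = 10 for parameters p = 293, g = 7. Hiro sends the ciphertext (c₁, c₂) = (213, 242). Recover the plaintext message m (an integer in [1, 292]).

Shared mask s = c₁^a mod p = 213^10 mod 293.
213^1 ≡ 213 (mod 293)
213^2 = (213^1)^2 ≡ 213^2 = 45369 ≡ 247 (mod 293)
213^4 = (213^2)^2 ≡ 247^2 = 61009 ≡ 65 (mod 293)
213^8 = (213^4)^2 ≡ 65^2 = 4225 ≡ 123 (mod 293)
213^10 = 213^8 · 213^2 ≡ 123 · 247 ≡ 202 (mod 293).
So s = 202; s⁻¹ ≡ 132 (mod 293).
m = c₂ · s⁻¹ mod 293 = 242 · 132 mod 293 = 7.

7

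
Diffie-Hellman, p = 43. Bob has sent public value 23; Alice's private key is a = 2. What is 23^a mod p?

Shared key K = 23^2 mod 43.
23^1 ≡ 23 (mod 43)
23^2 = (23^1)^2 ≡ 23^2 = 529 ≡ 13 (mod 43)

13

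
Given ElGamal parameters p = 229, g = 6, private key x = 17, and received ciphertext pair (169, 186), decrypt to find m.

225

Shared mask s = c₁^x mod p = 169^17 mod 229.
169^1 ≡ 169 (mod 229)
169^2 = (169^1)^2 ≡ 169^2 = 28561 ≡ 165 (mod 229)
169^4 = (169^2)^2 ≡ 165^2 = 27225 ≡ 203 (mod 229)
169^8 = (169^4)^2 ≡ 203^2 = 41209 ≡ 218 (mod 229)
169^16 = (169^8)^2 ≡ 218^2 = 47524 ≡ 121 (mod 229)
169^17 = 169^16 · 169^1 ≡ 121 · 169 ≡ 68 (mod 229).
So s = 68; s⁻¹ ≡ 64 (mod 229).
m = c₂ · s⁻¹ mod 229 = 186 · 64 mod 229 = 225.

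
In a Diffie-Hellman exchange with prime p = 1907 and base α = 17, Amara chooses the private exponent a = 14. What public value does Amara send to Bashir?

797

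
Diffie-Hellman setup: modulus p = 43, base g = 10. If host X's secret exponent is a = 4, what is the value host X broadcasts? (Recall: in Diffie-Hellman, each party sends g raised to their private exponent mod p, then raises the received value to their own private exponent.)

Public value = 10^4 (mod 43).
10^1 ≡ 10 (mod 43)
10^2 = (10^1)^2 ≡ 10^2 = 100 ≡ 14 (mod 43)
10^4 = (10^2)^2 ≡ 14^2 = 196 ≡ 24 (mod 43)

24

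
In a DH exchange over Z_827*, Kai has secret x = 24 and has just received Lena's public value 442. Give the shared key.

Shared key K = 442^24 mod 827.
442^1 ≡ 442 (mod 827)
442^2 = (442^1)^2 ≡ 442^2 = 195364 ≡ 192 (mod 827)
442^4 = (442^2)^2 ≡ 192^2 = 36864 ≡ 476 (mod 827)
442^8 = (442^4)^2 ≡ 476^2 = 226576 ≡ 805 (mod 827)
442^16 = (442^8)^2 ≡ 805^2 = 648025 ≡ 484 (mod 827)
442^24 = 442^16 · 442^8 ≡ 484 · 805 ≡ 103 (mod 827).

103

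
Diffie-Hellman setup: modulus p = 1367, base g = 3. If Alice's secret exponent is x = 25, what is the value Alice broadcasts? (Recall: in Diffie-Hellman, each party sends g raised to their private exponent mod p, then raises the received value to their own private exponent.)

743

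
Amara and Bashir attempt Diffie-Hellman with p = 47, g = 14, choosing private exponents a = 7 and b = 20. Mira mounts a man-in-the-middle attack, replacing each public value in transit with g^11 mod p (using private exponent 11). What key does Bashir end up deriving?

21

Bashir receives Mira's public value M = 14^11 mod 47 instead of the honest one.
14^1 ≡ 14 (mod 47)
14^2 = (14^1)^2 ≡ 14^2 = 196 ≡ 8 (mod 47)
14^4 = (14^2)^2 ≡ 8^2 = 64 ≡ 17 (mod 47)
14^8 = (14^4)^2 ≡ 17^2 = 289 ≡ 7 (mod 47)
14^11 = 14^8 · 14^2 · 14^1 ≡ 7 · 8 · 14 ≡ 32 (mod 47).
So M = 32. Bashir computes K = M^20 mod 47.
32^1 ≡ 32 (mod 47)
32^2 = (32^1)^2 ≡ 32^2 = 1024 ≡ 37 (mod 47)
32^4 = (32^2)^2 ≡ 37^2 = 1369 ≡ 6 (mod 47)
32^8 = (32^4)^2 ≡ 6^2 = 36 ≡ 36 (mod 47)
32^16 = (32^8)^2 ≡ 36^2 = 1296 ≡ 27 (mod 47)
32^20 = 32^16 · 32^4 ≡ 27 · 6 ≡ 21 (mod 47).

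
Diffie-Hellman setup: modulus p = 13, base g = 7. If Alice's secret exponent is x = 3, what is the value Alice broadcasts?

Public value = 7^3 (mod 13).
7^1 ≡ 7 (mod 13)
7^2 = (7^1)^2 ≡ 7^2 = 49 ≡ 10 (mod 13)
7^3 = 7^2 · 7^1 ≡ 10 · 7 ≡ 5 (mod 13).

5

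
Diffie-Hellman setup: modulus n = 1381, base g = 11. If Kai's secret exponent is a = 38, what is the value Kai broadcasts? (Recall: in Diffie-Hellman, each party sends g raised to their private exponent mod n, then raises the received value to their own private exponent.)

Public value = 11^38 mod 1381.
11^1 ≡ 11 (mod 1381)
11^2 = (11^1)^2 ≡ 11^2 = 121 ≡ 121 (mod 1381)
11^4 = (11^2)^2 ≡ 121^2 = 14641 ≡ 831 (mod 1381)
11^8 = (11^4)^2 ≡ 831^2 = 690561 ≡ 61 (mod 1381)
11^16 = (11^8)^2 ≡ 61^2 = 3721 ≡ 959 (mod 1381)
11^32 = (11^16)^2 ≡ 959^2 = 919681 ≡ 1316 (mod 1381)
11^38 = 11^32 · 11^4 · 11^2 ≡ 1316 · 831 · 121 ≡ 458 (mod 1381).

458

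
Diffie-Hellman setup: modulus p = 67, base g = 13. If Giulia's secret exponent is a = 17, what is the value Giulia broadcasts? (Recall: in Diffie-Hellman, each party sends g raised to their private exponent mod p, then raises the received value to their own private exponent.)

Public value = 13^17 mod 67.
13^1 ≡ 13 (mod 67)
13^2 = (13^1)^2 ≡ 13^2 = 169 ≡ 35 (mod 67)
13^4 = (13^2)^2 ≡ 35^2 = 1225 ≡ 19 (mod 67)
13^8 = (13^4)^2 ≡ 19^2 = 361 ≡ 26 (mod 67)
13^16 = (13^8)^2 ≡ 26^2 = 676 ≡ 6 (mod 67)
13^17 = 13^16 · 13^1 ≡ 6 · 13 ≡ 11 (mod 67).

11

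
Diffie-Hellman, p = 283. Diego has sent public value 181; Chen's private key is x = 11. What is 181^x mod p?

Shared key K = 181^11 mod 283.
181^1 ≡ 181 (mod 283)
181^2 = (181^1)^2 ≡ 181^2 = 32761 ≡ 216 (mod 283)
181^4 = (181^2)^2 ≡ 216^2 = 46656 ≡ 244 (mod 283)
181^8 = (181^4)^2 ≡ 244^2 = 59536 ≡ 106 (mod 283)
181^11 = 181^8 · 181^2 · 181^1 ≡ 106 · 216 · 181 ≡ 207 (mod 283).

207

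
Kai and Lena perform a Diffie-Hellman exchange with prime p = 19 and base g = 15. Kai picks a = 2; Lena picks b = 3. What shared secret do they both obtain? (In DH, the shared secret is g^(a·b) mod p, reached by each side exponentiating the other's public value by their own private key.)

11

Lena sends B = g^b mod p = 15^3 mod 19.
15^1 ≡ 15 (mod 19)
15^2 = (15^1)^2 ≡ 15^2 = 225 ≡ 16 (mod 19)
15^3 = 15^2 · 15^1 ≡ 16 · 15 ≡ 12 (mod 19).
So B = 12. Kai then computes K = B^a mod p = 12^2 mod 19.
12^1 ≡ 12 (mod 19)
12^2 = (12^1)^2 ≡ 12^2 = 144 ≡ 11 (mod 19)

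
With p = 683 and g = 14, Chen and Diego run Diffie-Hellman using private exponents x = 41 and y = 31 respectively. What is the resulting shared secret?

Diego sends B = g^y mod p = 14^31 mod 683.
14^1 ≡ 14 (mod 683)
14^2 = (14^1)^2 ≡ 14^2 = 196 ≡ 196 (mod 683)
14^4 = (14^2)^2 ≡ 196^2 = 38416 ≡ 168 (mod 683)
14^8 = (14^4)^2 ≡ 168^2 = 28224 ≡ 221 (mod 683)
14^16 = (14^8)^2 ≡ 221^2 = 48841 ≡ 348 (mod 683)
14^31 = 14^16 · 14^8 · 14^4 · 14^2 · 14^1 ≡ 348 · 221 · 168 · 196 · 14 ≡ 64 (mod 683).
So B = 64. Chen then computes K = B^x mod p = 64^41 mod 683.
64^1 ≡ 64 (mod 683)
64^2 = (64^1)^2 ≡ 64^2 = 4096 ≡ 681 (mod 683)
64^4 = (64^2)^2 ≡ 681^2 = 463761 ≡ 4 (mod 683)
64^8 = (64^4)^2 ≡ 4^2 = 16 ≡ 16 (mod 683)
64^16 = (64^8)^2 ≡ 16^2 = 256 ≡ 256 (mod 683)
64^32 = (64^16)^2 ≡ 256^2 = 65536 ≡ 651 (mod 683)
64^41 = 64^32 · 64^8 · 64^1 ≡ 651 · 16 · 64 ≡ 16 (mod 683).

16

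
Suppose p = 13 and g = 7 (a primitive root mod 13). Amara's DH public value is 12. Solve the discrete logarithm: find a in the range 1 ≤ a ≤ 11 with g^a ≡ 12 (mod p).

Try successive powers of 7 modulo 13:
7^1 ≡ 7
7^2 ≡ 10
7^3 ≡ 5
7^4 ≡ 9
7^5 ≡ 11
7^6 ≡ 12
Found: a = 6.

6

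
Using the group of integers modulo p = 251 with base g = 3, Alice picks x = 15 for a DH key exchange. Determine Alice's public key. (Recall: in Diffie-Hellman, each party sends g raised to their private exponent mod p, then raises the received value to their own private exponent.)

241

Public value = 3^15 mod 251.
3^1 ≡ 3 (mod 251)
3^2 = (3^1)^2 ≡ 3^2 = 9 ≡ 9 (mod 251)
3^4 = (3^2)^2 ≡ 9^2 = 81 ≡ 81 (mod 251)
3^8 = (3^4)^2 ≡ 81^2 = 6561 ≡ 35 (mod 251)
3^15 = 3^8 · 3^4 · 3^2 · 3^1 ≡ 35 · 81 · 9 · 3 ≡ 241 (mod 251).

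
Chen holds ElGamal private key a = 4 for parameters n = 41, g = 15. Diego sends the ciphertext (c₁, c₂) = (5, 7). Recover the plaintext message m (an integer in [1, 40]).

13

Shared mask s = c₁^a mod n = 5^4 mod 41.
5^1 ≡ 5 (mod 41)
5^2 = (5^1)^2 ≡ 5^2 = 25 ≡ 25 (mod 41)
5^4 = (5^2)^2 ≡ 25^2 = 625 ≡ 10 (mod 41)
So s = 10; s⁻¹ ≡ 37 (mod 41).
m = c₂ · s⁻¹ mod 41 = 7 · 37 mod 41 = 13.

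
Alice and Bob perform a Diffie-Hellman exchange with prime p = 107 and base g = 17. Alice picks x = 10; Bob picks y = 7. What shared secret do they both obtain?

52

Alice sends A = g^x mod p = 17^10 mod 107.
17^1 ≡ 17 (mod 107)
17^2 = (17^1)^2 ≡ 17^2 = 289 ≡ 75 (mod 107)
17^4 = (17^2)^2 ≡ 75^2 = 5625 ≡ 61 (mod 107)
17^8 = (17^4)^2 ≡ 61^2 = 3721 ≡ 83 (mod 107)
17^10 = 17^8 · 17^2 ≡ 83 · 75 ≡ 19 (mod 107).
So A = 19. Bob then computes K = A^y mod p = 19^7 mod 107.
19^1 ≡ 19 (mod 107)
19^2 = (19^1)^2 ≡ 19^2 = 361 ≡ 40 (mod 107)
19^4 = (19^2)^2 ≡ 40^2 = 1600 ≡ 102 (mod 107)
19^7 = 19^4 · 19^2 · 19^1 ≡ 102 · 40 · 19 ≡ 52 (mod 107).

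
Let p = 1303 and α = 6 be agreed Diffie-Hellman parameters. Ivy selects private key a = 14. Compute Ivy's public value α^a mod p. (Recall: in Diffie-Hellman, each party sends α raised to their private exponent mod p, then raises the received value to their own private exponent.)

682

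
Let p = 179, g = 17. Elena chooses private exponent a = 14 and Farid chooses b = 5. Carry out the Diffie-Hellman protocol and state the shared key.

169

Farid sends B = g^b mod p = 17^5 mod 179.
17^1 ≡ 17 (mod 179)
17^2 = (17^1)^2 ≡ 17^2 = 289 ≡ 110 (mod 179)
17^4 = (17^2)^2 ≡ 110^2 = 12100 ≡ 107 (mod 179)
17^5 = 17^4 · 17^1 ≡ 107 · 17 ≡ 29 (mod 179).
So B = 29. Elena then computes K = B^a mod p = 29^14 mod 179.
29^1 ≡ 29 (mod 179)
29^2 = (29^1)^2 ≡ 29^2 = 841 ≡ 125 (mod 179)
29^4 = (29^2)^2 ≡ 125^2 = 15625 ≡ 52 (mod 179)
29^8 = (29^4)^2 ≡ 52^2 = 2704 ≡ 19 (mod 179)
29^14 = 29^8 · 29^4 · 29^2 ≡ 19 · 52 · 125 ≡ 169 (mod 179).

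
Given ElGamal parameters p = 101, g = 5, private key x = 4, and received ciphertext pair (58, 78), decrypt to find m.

52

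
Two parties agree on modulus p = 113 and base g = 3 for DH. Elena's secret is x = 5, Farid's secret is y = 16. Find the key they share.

109

Elena sends A = g^x mod p = 3^5 mod 113.
3^1 ≡ 3 (mod 113)
3^2 = (3^1)^2 ≡ 3^2 = 9 ≡ 9 (mod 113)
3^4 = (3^2)^2 ≡ 9^2 = 81 ≡ 81 (mod 113)
3^5 = 3^4 · 3^1 ≡ 81 · 3 ≡ 17 (mod 113).
So A = 17. Farid then computes K = A^y mod p = 17^16 mod 113.
17^1 ≡ 17 (mod 113)
17^2 = (17^1)^2 ≡ 17^2 = 289 ≡ 63 (mod 113)
17^4 = (17^2)^2 ≡ 63^2 = 3969 ≡ 14 (mod 113)
17^8 = (17^4)^2 ≡ 14^2 = 196 ≡ 83 (mod 113)
17^16 = (17^8)^2 ≡ 83^2 = 6889 ≡ 109 (mod 113)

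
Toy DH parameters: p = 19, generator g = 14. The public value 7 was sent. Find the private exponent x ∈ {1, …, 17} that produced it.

Try successive powers of 14 modulo 19:
14^1 ≡ 14
14^2 ≡ 6
14^3 ≡ 8
14^4 ≡ 17
14^5 ≡ 10
14^6 ≡ 7
Found: x = 6.

6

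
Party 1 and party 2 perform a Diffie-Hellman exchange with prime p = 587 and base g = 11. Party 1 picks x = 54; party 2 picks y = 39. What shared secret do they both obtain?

Party 2 sends B = g^y mod p = 11^39 mod 587.
11^1 ≡ 11 (mod 587)
11^2 = (11^1)^2 ≡ 11^2 = 121 ≡ 121 (mod 587)
11^4 = (11^2)^2 ≡ 121^2 = 14641 ≡ 553 (mod 587)
11^8 = (11^4)^2 ≡ 553^2 = 305809 ≡ 569 (mod 587)
11^16 = (11^8)^2 ≡ 569^2 = 323761 ≡ 324 (mod 587)
11^32 = (11^16)^2 ≡ 324^2 = 104976 ≡ 490 (mod 587)
11^39 = 11^32 · 11^4 · 11^2 · 11^1 ≡ 490 · 553 · 121 · 11 ≡ 52 (mod 587).
So B = 52. Party 1 then computes K = B^x mod p = 52^54 mod 587.
52^1 ≡ 52 (mod 587)
52^2 = (52^1)^2 ≡ 52^2 = 2704 ≡ 356 (mod 587)
52^4 = (52^2)^2 ≡ 356^2 = 126736 ≡ 531 (mod 587)
52^8 = (52^4)^2 ≡ 531^2 = 281961 ≡ 201 (mod 587)
52^16 = (52^8)^2 ≡ 201^2 = 40401 ≡ 485 (mod 587)
52^32 = (52^16)^2 ≡ 485^2 = 235225 ≡ 425 (mod 587)
52^54 = 52^32 · 52^16 · 52^4 · 52^2 ≡ 425 · 485 · 531 · 356 ≡ 175 (mod 587).

175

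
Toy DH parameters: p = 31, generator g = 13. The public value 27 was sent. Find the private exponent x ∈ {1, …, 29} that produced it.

Try successive powers of 13 modulo 31:
13^1 ≡ 13
13^2 ≡ 14
13^3 ≡ 27
Found: x = 3.

3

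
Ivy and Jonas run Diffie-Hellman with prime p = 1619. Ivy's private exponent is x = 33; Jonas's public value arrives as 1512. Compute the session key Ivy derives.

1334

Shared key K = 1512^33 mod 1619.
1512^1 ≡ 1512 (mod 1619)
1512^2 = (1512^1)^2 ≡ 1512^2 = 2286144 ≡ 116 (mod 1619)
1512^4 = (1512^2)^2 ≡ 116^2 = 13456 ≡ 504 (mod 1619)
1512^8 = (1512^4)^2 ≡ 504^2 = 254016 ≡ 1452 (mod 1619)
1512^16 = (1512^8)^2 ≡ 1452^2 = 2108304 ≡ 366 (mod 1619)
1512^32 = (1512^16)^2 ≡ 366^2 = 133956 ≡ 1198 (mod 1619)
1512^33 = 1512^32 · 1512^1 ≡ 1198 · 1512 ≡ 1334 (mod 1619).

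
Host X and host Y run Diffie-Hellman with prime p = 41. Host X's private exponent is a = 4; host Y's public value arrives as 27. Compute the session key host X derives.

Shared key K = 27^4 mod 41.
27^1 ≡ 27 (mod 41)
27^2 = (27^1)^2 ≡ 27^2 = 729 ≡ 32 (mod 41)
27^4 = (27^2)^2 ≡ 32^2 = 1024 ≡ 40 (mod 41)

40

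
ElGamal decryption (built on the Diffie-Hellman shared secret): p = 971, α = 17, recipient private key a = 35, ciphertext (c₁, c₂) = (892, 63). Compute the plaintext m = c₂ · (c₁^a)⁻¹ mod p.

454

Shared mask s = c₁^a mod p = 892^35 mod 971.
892^1 ≡ 892 (mod 971)
892^2 = (892^1)^2 ≡ 892^2 = 795664 ≡ 415 (mod 971)
892^4 = (892^2)^2 ≡ 415^2 = 172225 ≡ 358 (mod 971)
892^8 = (892^4)^2 ≡ 358^2 = 128164 ≡ 963 (mod 971)
892^16 = (892^8)^2 ≡ 963^2 = 927369 ≡ 64 (mod 971)
892^32 = (892^16)^2 ≡ 64^2 = 4096 ≡ 212 (mod 971)
892^35 = 892^32 · 892^2 · 892^1 ≡ 212 · 415 · 892 ≡ 969 (mod 971).
So s = 969; s⁻¹ ≡ 485 (mod 971).
m = c₂ · s⁻¹ mod 971 = 63 · 485 mod 971 = 454.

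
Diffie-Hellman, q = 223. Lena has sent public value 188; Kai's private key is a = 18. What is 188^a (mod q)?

Shared key K = 188^18 mod 223.
188^1 ≡ 188 (mod 223)
188^2 = (188^1)^2 ≡ 188^2 = 35344 ≡ 110 (mod 223)
188^4 = (188^2)^2 ≡ 110^2 = 12100 ≡ 58 (mod 223)
188^8 = (188^4)^2 ≡ 58^2 = 3364 ≡ 19 (mod 223)
188^16 = (188^8)^2 ≡ 19^2 = 361 ≡ 138 (mod 223)
188^18 = 188^16 · 188^2 ≡ 138 · 110 ≡ 16 (mod 223).

16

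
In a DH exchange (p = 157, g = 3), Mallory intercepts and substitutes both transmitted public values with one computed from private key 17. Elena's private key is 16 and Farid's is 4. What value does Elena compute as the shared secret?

52

Elena receives Mallory's public value M = 3^17 mod 157 instead of the honest one.
3^1 ≡ 3 (mod 157)
3^2 = (3^1)^2 ≡ 3^2 = 9 ≡ 9 (mod 157)
3^4 = (3^2)^2 ≡ 9^2 = 81 ≡ 81 (mod 157)
3^8 = (3^4)^2 ≡ 81^2 = 6561 ≡ 124 (mod 157)
3^16 = (3^8)^2 ≡ 124^2 = 15376 ≡ 147 (mod 157)
3^17 = 3^16 · 3^1 ≡ 147 · 3 ≡ 127 (mod 157).
So M = 127. Elena computes K = M^16 mod 157.
127^1 ≡ 127 (mod 157)
127^2 = (127^1)^2 ≡ 127^2 = 16129 ≡ 115 (mod 157)
127^4 = (127^2)^2 ≡ 115^2 = 13225 ≡ 37 (mod 157)
127^8 = (127^4)^2 ≡ 37^2 = 1369 ≡ 113 (mod 157)
127^16 = (127^8)^2 ≡ 113^2 = 12769 ≡ 52 (mod 157)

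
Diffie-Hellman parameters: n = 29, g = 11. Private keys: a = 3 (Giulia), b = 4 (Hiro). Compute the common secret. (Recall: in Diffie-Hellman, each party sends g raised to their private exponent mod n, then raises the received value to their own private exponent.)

23

Hiro sends B = g^b mod n = 11^4 mod 29.
11^1 ≡ 11 (mod 29)
11^2 = (11^1)^2 ≡ 11^2 = 121 ≡ 5 (mod 29)
11^4 = (11^2)^2 ≡ 5^2 = 25 ≡ 25 (mod 29)
So B = 25. Giulia then computes K = B^a mod n = 25^3 mod 29.
25^1 ≡ 25 (mod 29)
25^2 = (25^1)^2 ≡ 25^2 = 625 ≡ 16 (mod 29)
25^3 = 25^2 · 25^1 ≡ 16 · 25 ≡ 23 (mod 29).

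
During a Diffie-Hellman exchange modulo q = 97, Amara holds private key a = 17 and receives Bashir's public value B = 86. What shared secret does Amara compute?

3

Shared key K = 86^17 mod 97.
86^1 ≡ 86 (mod 97)
86^2 = (86^1)^2 ≡ 86^2 = 7396 ≡ 24 (mod 97)
86^4 = (86^2)^2 ≡ 24^2 = 576 ≡ 91 (mod 97)
86^8 = (86^4)^2 ≡ 91^2 = 8281 ≡ 36 (mod 97)
86^16 = (86^8)^2 ≡ 36^2 = 1296 ≡ 35 (mod 97)
86^17 = 86^16 · 86^1 ≡ 35 · 86 ≡ 3 (mod 97).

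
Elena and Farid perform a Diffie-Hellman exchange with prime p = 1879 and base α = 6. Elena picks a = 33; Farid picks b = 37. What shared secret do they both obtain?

Elena sends A = α^a mod p = 6^33 mod 1879.
6^1 ≡ 6 (mod 1879)
6^2 = (6^1)^2 ≡ 6^2 = 36 ≡ 36 (mod 1879)
6^4 = (6^2)^2 ≡ 36^2 = 1296 ≡ 1296 (mod 1879)
6^8 = (6^4)^2 ≡ 1296^2 = 1679616 ≡ 1669 (mod 1879)
6^16 = (6^8)^2 ≡ 1669^2 = 2785561 ≡ 883 (mod 1879)
6^32 = (6^16)^2 ≡ 883^2 = 779689 ≡ 1783 (mod 1879)
6^33 = 6^32 · 6^1 ≡ 1783 · 6 ≡ 1303 (mod 1879).
So A = 1303. Farid then computes K = A^b mod p = 1303^37 mod 1879.
1303^1 ≡ 1303 (mod 1879)
1303^2 = (1303^1)^2 ≡ 1303^2 = 1697809 ≡ 1072 (mod 1879)
1303^4 = (1303^2)^2 ≡ 1072^2 = 1149184 ≡ 1115 (mod 1879)
1303^8 = (1303^4)^2 ≡ 1115^2 = 1243225 ≡ 1206 (mod 1879)
1303^16 = (1303^8)^2 ≡ 1206^2 = 1454436 ≡ 90 (mod 1879)
1303^32 = (1303^16)^2 ≡ 90^2 = 8100 ≡ 584 (mod 1879)
1303^37 = 1303^32 · 1303^4 · 1303^1 ≡ 584 · 1115 · 1303 ≡ 909 (mod 1879).

909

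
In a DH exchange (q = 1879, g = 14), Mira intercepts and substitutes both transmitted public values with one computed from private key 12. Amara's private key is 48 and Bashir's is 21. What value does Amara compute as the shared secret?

Amara receives Mira's public value M = 14^12 mod 1879 instead of the honest one.
14^1 ≡ 14 (mod 1879)
14^2 = (14^1)^2 ≡ 14^2 = 196 ≡ 196 (mod 1879)
14^4 = (14^2)^2 ≡ 196^2 = 38416 ≡ 836 (mod 1879)
14^8 = (14^4)^2 ≡ 836^2 = 698896 ≡ 1787 (mod 1879)
14^12 = 14^8 · 14^4 ≡ 1787 · 836 ≡ 127 (mod 1879).
So M = 127. Amara computes K = M^48 mod 1879.
127^1 ≡ 127 (mod 1879)
127^2 = (127^1)^2 ≡ 127^2 = 16129 ≡ 1097 (mod 1879)
127^4 = (127^2)^2 ≡ 1097^2 = 1203409 ≡ 849 (mod 1879)
127^8 = (127^4)^2 ≡ 849^2 = 720801 ≡ 1144 (mod 1879)
127^16 = (127^8)^2 ≡ 1144^2 = 1308736 ≡ 952 (mod 1879)
127^32 = (127^16)^2 ≡ 952^2 = 906304 ≡ 626 (mod 1879)
127^48 = 127^32 · 127^16 ≡ 626 · 952 ≡ 309 (mod 1879).

309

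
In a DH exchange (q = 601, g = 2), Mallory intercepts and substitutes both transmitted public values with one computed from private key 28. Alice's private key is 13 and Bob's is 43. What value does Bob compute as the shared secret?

Bob receives Mallory's public value M = 2^28 mod 601 instead of the honest one.
2^1 ≡ 2 (mod 601)
2^2 = (2^1)^2 ≡ 2^2 = 4 ≡ 4 (mod 601)
2^4 = (2^2)^2 ≡ 4^2 = 16 ≡ 16 (mod 601)
2^8 = (2^4)^2 ≡ 16^2 = 256 ≡ 256 (mod 601)
2^16 = (2^8)^2 ≡ 256^2 = 65536 ≡ 27 (mod 601)
2^28 = 2^16 · 2^8 · 2^4 ≡ 27 · 256 · 16 ≡ 8 (mod 601).
So M = 8. Bob computes K = M^43 mod 601.
8^1 ≡ 8 (mod 601)
8^2 = (8^1)^2 ≡ 8^2 = 64 ≡ 64 (mod 601)
8^4 = (8^2)^2 ≡ 64^2 = 4096 ≡ 490 (mod 601)
8^8 = (8^4)^2 ≡ 490^2 = 240100 ≡ 301 (mod 601)
8^16 = (8^8)^2 ≡ 301^2 = 90601 ≡ 451 (mod 601)
8^32 = (8^16)^2 ≡ 451^2 = 203401 ≡ 263 (mod 601)
8^43 = 8^32 · 8^8 · 8^2 · 8^1 ≡ 263 · 301 · 64 · 8 ≡ 16 (mod 601).

16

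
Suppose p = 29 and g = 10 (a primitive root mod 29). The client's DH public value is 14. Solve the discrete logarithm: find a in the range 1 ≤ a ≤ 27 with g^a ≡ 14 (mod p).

Try successive powers of 10 modulo 29:
10^1 ≡ 10
10^2 ≡ 13
10^3 ≡ 14
Found: a = 3.

3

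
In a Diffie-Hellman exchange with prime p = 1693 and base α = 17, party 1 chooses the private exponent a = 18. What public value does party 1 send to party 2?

547

Public value = 17^18 (mod 1693).
17^1 ≡ 17 (mod 1693)
17^2 = (17^1)^2 ≡ 17^2 = 289 ≡ 289 (mod 1693)
17^4 = (17^2)^2 ≡ 289^2 = 83521 ≡ 564 (mod 1693)
17^8 = (17^4)^2 ≡ 564^2 = 318096 ≡ 1505 (mod 1693)
17^16 = (17^8)^2 ≡ 1505^2 = 2265025 ≡ 1484 (mod 1693)
17^18 = 17^16 · 17^2 ≡ 1484 · 289 ≡ 547 (mod 1693).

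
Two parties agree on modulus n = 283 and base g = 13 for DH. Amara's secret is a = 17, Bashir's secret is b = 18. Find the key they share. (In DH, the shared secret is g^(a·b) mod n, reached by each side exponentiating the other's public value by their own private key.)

Amara sends A = g^a mod n = 13^17 mod 283.
13^1 ≡ 13 (mod 283)
13^2 = (13^1)^2 ≡ 13^2 = 169 ≡ 169 (mod 283)
13^4 = (13^2)^2 ≡ 169^2 = 28561 ≡ 261 (mod 283)
13^8 = (13^4)^2 ≡ 261^2 = 68121 ≡ 201 (mod 283)
13^16 = (13^8)^2 ≡ 201^2 = 40401 ≡ 215 (mod 283)
13^17 = 13^16 · 13^1 ≡ 215 · 13 ≡ 248 (mod 283).
So A = 248. Bashir then computes K = A^b mod n = 248^18 mod 283.
248^1 ≡ 248 (mod 283)
248^2 = (248^1)^2 ≡ 248^2 = 61504 ≡ 93 (mod 283)
248^4 = (248^2)^2 ≡ 93^2 = 8649 ≡ 159 (mod 283)
248^8 = (248^4)^2 ≡ 159^2 = 25281 ≡ 94 (mod 283)
248^16 = (248^8)^2 ≡ 94^2 = 8836 ≡ 63 (mod 283)
248^18 = 248^16 · 248^2 ≡ 63 · 93 ≡ 199 (mod 283).

199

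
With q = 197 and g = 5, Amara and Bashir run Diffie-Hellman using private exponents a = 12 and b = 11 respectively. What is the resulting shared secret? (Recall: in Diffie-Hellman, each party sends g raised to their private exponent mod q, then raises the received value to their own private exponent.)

24

Bashir sends B = g^b mod q = 5^11 mod 197.
5^1 ≡ 5 (mod 197)
5^2 = (5^1)^2 ≡ 5^2 = 25 ≡ 25 (mod 197)
5^4 = (5^2)^2 ≡ 25^2 = 625 ≡ 34 (mod 197)
5^8 = (5^4)^2 ≡ 34^2 = 1156 ≡ 171 (mod 197)
5^11 = 5^8 · 5^2 · 5^1 ≡ 171 · 25 · 5 ≡ 99 (mod 197).
So B = 99. Amara then computes K = B^a mod q = 99^12 mod 197.
99^1 ≡ 99 (mod 197)
99^2 = (99^1)^2 ≡ 99^2 = 9801 ≡ 148 (mod 197)
99^4 = (99^2)^2 ≡ 148^2 = 21904 ≡ 37 (mod 197)
99^8 = (99^4)^2 ≡ 37^2 = 1369 ≡ 187 (mod 197)
99^12 = 99^8 · 99^4 ≡ 187 · 37 ≡ 24 (mod 197).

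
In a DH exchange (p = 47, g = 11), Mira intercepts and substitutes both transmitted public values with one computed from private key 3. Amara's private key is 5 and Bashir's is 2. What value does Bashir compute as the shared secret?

37

Bashir receives Mira's public value M = 11^3 mod 47 instead of the honest one.
11^1 ≡ 11 (mod 47)
11^2 = (11^1)^2 ≡ 11^2 = 121 ≡ 27 (mod 47)
11^3 = 11^2 · 11^1 ≡ 27 · 11 ≡ 15 (mod 47).
So M = 15. Bashir computes K = M^2 mod 47.
15^1 ≡ 15 (mod 47)
15^2 = (15^1)^2 ≡ 15^2 = 225 ≡ 37 (mod 47)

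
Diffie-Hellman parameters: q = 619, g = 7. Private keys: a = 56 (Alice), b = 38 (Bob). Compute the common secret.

529

Alice sends A = g^a mod q = 7^56 mod 619.
7^1 ≡ 7 (mod 619)
7^2 = (7^1)^2 ≡ 7^2 = 49 ≡ 49 (mod 619)
7^4 = (7^2)^2 ≡ 49^2 = 2401 ≡ 544 (mod 619)
7^8 = (7^4)^2 ≡ 544^2 = 295936 ≡ 54 (mod 619)
7^16 = (7^8)^2 ≡ 54^2 = 2916 ≡ 440 (mod 619)
7^32 = (7^16)^2 ≡ 440^2 = 193600 ≡ 472 (mod 619)
7^56 = 7^32 · 7^16 · 7^8 ≡ 472 · 440 · 54 ≡ 297 (mod 619).
So A = 297. Bob then computes K = A^b mod q = 297^38 mod 619.
297^1 ≡ 297 (mod 619)
297^2 = (297^1)^2 ≡ 297^2 = 88209 ≡ 311 (mod 619)
297^4 = (297^2)^2 ≡ 311^2 = 96721 ≡ 157 (mod 619)
297^8 = (297^4)^2 ≡ 157^2 = 24649 ≡ 508 (mod 619)
297^16 = (297^8)^2 ≡ 508^2 = 258064 ≡ 560 (mod 619)
297^32 = (297^16)^2 ≡ 560^2 = 313600 ≡ 386 (mod 619)
297^38 = 297^32 · 297^4 · 297^2 ≡ 386 · 157 · 311 ≡ 529 (mod 619).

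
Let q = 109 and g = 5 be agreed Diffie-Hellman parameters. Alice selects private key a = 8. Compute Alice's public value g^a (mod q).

Public value = 5^8 (mod 109).
5^1 ≡ 5 (mod 109)
5^2 = (5^1)^2 ≡ 5^2 = 25 ≡ 25 (mod 109)
5^4 = (5^2)^2 ≡ 25^2 = 625 ≡ 80 (mod 109)
5^8 = (5^4)^2 ≡ 80^2 = 6400 ≡ 78 (mod 109)

78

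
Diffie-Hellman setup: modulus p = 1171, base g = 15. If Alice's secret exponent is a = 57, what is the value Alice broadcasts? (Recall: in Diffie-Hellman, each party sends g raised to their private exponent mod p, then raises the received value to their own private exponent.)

220

Public value = 15^57 mod 1171.
15^1 ≡ 15 (mod 1171)
15^2 = (15^1)^2 ≡ 15^2 = 225 ≡ 225 (mod 1171)
15^4 = (15^2)^2 ≡ 225^2 = 50625 ≡ 272 (mod 1171)
15^8 = (15^4)^2 ≡ 272^2 = 73984 ≡ 211 (mod 1171)
15^16 = (15^8)^2 ≡ 211^2 = 44521 ≡ 23 (mod 1171)
15^32 = (15^16)^2 ≡ 23^2 = 529 ≡ 529 (mod 1171)
15^57 = 15^32 · 15^16 · 15^8 · 15^1 ≡ 529 · 23 · 211 · 15 ≡ 220 (mod 1171).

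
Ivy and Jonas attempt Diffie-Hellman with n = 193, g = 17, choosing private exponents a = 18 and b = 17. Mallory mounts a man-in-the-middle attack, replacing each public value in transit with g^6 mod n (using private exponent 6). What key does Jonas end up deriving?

Jonas receives Mallory's public value M = 17^6 mod 193 instead of the honest one.
17^1 ≡ 17 (mod 193)
17^2 = (17^1)^2 ≡ 17^2 = 289 ≡ 96 (mod 193)
17^4 = (17^2)^2 ≡ 96^2 = 9216 ≡ 145 (mod 193)
17^6 = 17^4 · 17^2 ≡ 145 · 96 ≡ 24 (mod 193).
So M = 24. Jonas computes K = M^17 mod 193.
24^1 ≡ 24 (mod 193)
24^2 = (24^1)^2 ≡ 24^2 = 576 ≡ 190 (mod 193)
24^4 = (24^2)^2 ≡ 190^2 = 36100 ≡ 9 (mod 193)
24^8 = (24^4)^2 ≡ 9^2 = 81 ≡ 81 (mod 193)
24^16 = (24^8)^2 ≡ 81^2 = 6561 ≡ 192 (mod 193)
24^17 = 24^16 · 24^1 ≡ 192 · 24 ≡ 169 (mod 193).

169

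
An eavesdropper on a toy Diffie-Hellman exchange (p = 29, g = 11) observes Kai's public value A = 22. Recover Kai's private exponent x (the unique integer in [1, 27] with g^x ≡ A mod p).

Try successive powers of 11 modulo 29:
11^1 ≡ 11
11^2 ≡ 5
11^3 ≡ 26
11^4 ≡ 25
11^5 ≡ 14
11^6 ≡ 9
11^7 ≡ 12
11^8 ≡ 16
11^9 ≡ 2
11^10 ≡ 22
Found: x = 10.

10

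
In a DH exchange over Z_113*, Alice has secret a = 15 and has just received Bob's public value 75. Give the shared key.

Shared key K = 75^15 mod 113.
75^1 ≡ 75 (mod 113)
75^2 = (75^1)^2 ≡ 75^2 = 5625 ≡ 88 (mod 113)
75^4 = (75^2)^2 ≡ 88^2 = 7744 ≡ 60 (mod 113)
75^8 = (75^4)^2 ≡ 60^2 = 3600 ≡ 97 (mod 113)
75^15 = 75^8 · 75^4 · 75^2 · 75^1 ≡ 97 · 60 · 88 · 75 ≡ 23 (mod 113).

23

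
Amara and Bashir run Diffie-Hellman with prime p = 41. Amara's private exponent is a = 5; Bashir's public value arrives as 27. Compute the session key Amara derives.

Shared key K = 27^5 mod 41.
27^1 ≡ 27 (mod 41)
27^2 = (27^1)^2 ≡ 27^2 = 729 ≡ 32 (mod 41)
27^4 = (27^2)^2 ≡ 32^2 = 1024 ≡ 40 (mod 41)
27^5 = 27^4 · 27^1 ≡ 40 · 27 ≡ 14 (mod 41).

14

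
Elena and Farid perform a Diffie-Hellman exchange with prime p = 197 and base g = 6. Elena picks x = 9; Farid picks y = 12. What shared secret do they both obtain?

Elena sends A = g^x mod p = 6^9 mod 197.
6^1 ≡ 6 (mod 197)
6^2 = (6^1)^2 ≡ 6^2 = 36 ≡ 36 (mod 197)
6^4 = (6^2)^2 ≡ 36^2 = 1296 ≡ 114 (mod 197)
6^8 = (6^4)^2 ≡ 114^2 = 12996 ≡ 191 (mod 197)
6^9 = 6^8 · 6^1 ≡ 191 · 6 ≡ 161 (mod 197).
So A = 161. Farid then computes K = A^y mod p = 161^12 mod 197.
161^1 ≡ 161 (mod 197)
161^2 = (161^1)^2 ≡ 161^2 = 25921 ≡ 114 (mod 197)
161^4 = (161^2)^2 ≡ 114^2 = 12996 ≡ 191 (mod 197)
161^8 = (161^4)^2 ≡ 191^2 = 36481 ≡ 36 (mod 197)
161^12 = 161^8 · 161^4 ≡ 36 · 191 ≡ 178 (mod 197).

178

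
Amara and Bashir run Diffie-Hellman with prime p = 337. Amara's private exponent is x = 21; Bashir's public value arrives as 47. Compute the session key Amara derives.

252

Shared key K = 47^21 mod 337.
47^1 ≡ 47 (mod 337)
47^2 = (47^1)^2 ≡ 47^2 = 2209 ≡ 187 (mod 337)
47^4 = (47^2)^2 ≡ 187^2 = 34969 ≡ 258 (mod 337)
47^8 = (47^4)^2 ≡ 258^2 = 66564 ≡ 175 (mod 337)
47^16 = (47^8)^2 ≡ 175^2 = 30625 ≡ 295 (mod 337)
47^21 = 47^16 · 47^4 · 47^1 ≡ 295 · 258 · 47 ≡ 252 (mod 337).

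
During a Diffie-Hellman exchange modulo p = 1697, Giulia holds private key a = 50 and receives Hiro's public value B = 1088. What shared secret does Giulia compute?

784

Shared key K = 1088^50 mod 1697.
1088^1 ≡ 1088 (mod 1697)
1088^2 = (1088^1)^2 ≡ 1088^2 = 1183744 ≡ 935 (mod 1697)
1088^4 = (1088^2)^2 ≡ 935^2 = 874225 ≡ 270 (mod 1697)
1088^8 = (1088^4)^2 ≡ 270^2 = 72900 ≡ 1626 (mod 1697)
1088^16 = (1088^8)^2 ≡ 1626^2 = 2643876 ≡ 1647 (mod 1697)
1088^32 = (1088^16)^2 ≡ 1647^2 = 2712609 ≡ 803 (mod 1697)
1088^50 = 1088^32 · 1088^16 · 1088^2 ≡ 803 · 1647 · 935 ≡ 784 (mod 1697).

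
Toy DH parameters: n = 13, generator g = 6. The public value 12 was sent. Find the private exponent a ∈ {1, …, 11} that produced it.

6

Try successive powers of 6 modulo 13:
6^1 ≡ 6
6^2 ≡ 10
6^3 ≡ 8
6^4 ≡ 9
6^5 ≡ 2
6^6 ≡ 12
Found: a = 6.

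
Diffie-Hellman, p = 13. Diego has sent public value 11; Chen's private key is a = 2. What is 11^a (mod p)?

4

Shared key K = 11^2 mod 13.
11^1 ≡ 11 (mod 13)
11^2 = (11^1)^2 ≡ 11^2 = 121 ≡ 4 (mod 13)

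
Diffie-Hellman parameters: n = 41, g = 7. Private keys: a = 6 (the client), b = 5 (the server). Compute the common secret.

The server sends B = g^b mod n = 7^5 mod 41.
7^1 ≡ 7 (mod 41)
7^2 = (7^1)^2 ≡ 7^2 = 49 ≡ 8 (mod 41)
7^4 = (7^2)^2 ≡ 8^2 = 64 ≡ 23 (mod 41)
7^5 = 7^4 · 7^1 ≡ 23 · 7 ≡ 38 (mod 41).
So B = 38. The client then computes K = B^a mod n = 38^6 mod 41.
38^1 ≡ 38 (mod 41)
38^2 = (38^1)^2 ≡ 38^2 = 1444 ≡ 9 (mod 41)
38^4 = (38^2)^2 ≡ 9^2 = 81 ≡ 40 (mod 41)
38^6 = 38^4 · 38^2 ≡ 40 · 9 ≡ 32 (mod 41).

32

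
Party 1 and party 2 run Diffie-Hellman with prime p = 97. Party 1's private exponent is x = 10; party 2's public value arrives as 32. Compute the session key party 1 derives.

4

Shared key K = 32^10 mod 97.
32^1 ≡ 32 (mod 97)
32^2 = (32^1)^2 ≡ 32^2 = 1024 ≡ 54 (mod 97)
32^4 = (32^2)^2 ≡ 54^2 = 2916 ≡ 6 (mod 97)
32^8 = (32^4)^2 ≡ 6^2 = 36 ≡ 36 (mod 97)
32^10 = 32^8 · 32^2 ≡ 36 · 54 ≡ 4 (mod 97).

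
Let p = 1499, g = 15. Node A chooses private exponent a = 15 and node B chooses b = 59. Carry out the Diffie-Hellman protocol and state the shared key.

851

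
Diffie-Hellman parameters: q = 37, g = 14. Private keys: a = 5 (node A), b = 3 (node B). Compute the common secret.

6

Node A sends A = g^a mod q = 14^5 mod 37.
14^1 ≡ 14 (mod 37)
14^2 = (14^1)^2 ≡ 14^2 = 196 ≡ 11 (mod 37)
14^4 = (14^2)^2 ≡ 11^2 = 121 ≡ 10 (mod 37)
14^5 = 14^4 · 14^1 ≡ 10 · 14 ≡ 29 (mod 37).
So A = 29. Node B then computes K = A^b mod q = 29^3 mod 37.
29^1 ≡ 29 (mod 37)
29^2 = (29^1)^2 ≡ 29^2 = 841 ≡ 27 (mod 37)
29^3 = 29^2 · 29^1 ≡ 27 · 29 ≡ 6 (mod 37).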